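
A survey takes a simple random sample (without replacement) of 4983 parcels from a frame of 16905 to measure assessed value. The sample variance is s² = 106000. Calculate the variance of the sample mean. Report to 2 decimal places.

Under SRS without replacement, Var(ȳ) = (1 − f)·s²/n with f = n/N = 4983/16905 = 0.29476486.
Var(ȳ) = (1 − 0.29476486)·106000/4983 = 0.70523514·21.272326 = 15.001992.

15.00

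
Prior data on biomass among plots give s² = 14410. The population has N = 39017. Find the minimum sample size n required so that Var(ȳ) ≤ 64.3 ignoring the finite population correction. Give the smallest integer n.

Without fpc, n₀ = s²/D = 14410/64.3 = 224.1058.
Rounding up, n = 225.

225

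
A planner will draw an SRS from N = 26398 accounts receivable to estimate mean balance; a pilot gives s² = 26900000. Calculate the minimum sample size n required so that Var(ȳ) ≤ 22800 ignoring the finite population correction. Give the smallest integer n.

Without fpc, n₀ = s²/D = 26900000/22800 = 1179.8246.
Rounding up, n = 1180.

1180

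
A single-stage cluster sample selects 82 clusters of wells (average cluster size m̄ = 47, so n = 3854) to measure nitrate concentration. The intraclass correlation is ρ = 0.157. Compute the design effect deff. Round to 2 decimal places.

8.22

deff = 1 + (47 − 1)·0.157 = 1 + 7.222 = 8.222.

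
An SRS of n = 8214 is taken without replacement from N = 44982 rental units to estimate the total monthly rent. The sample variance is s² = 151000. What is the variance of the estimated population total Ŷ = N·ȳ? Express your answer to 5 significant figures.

Var(Ŷ) = N²·Var(ȳ) = N²·(1 − n/N)·s²/n.
f = 8214/44982 = 0.18260638; Var(ȳ) = 0.81739362·151000/8214 = 15.02635.
Var(Ŷ) = 44982² · 15.02635 = 3.0404021 × 10^10.

3.0404 × 10^10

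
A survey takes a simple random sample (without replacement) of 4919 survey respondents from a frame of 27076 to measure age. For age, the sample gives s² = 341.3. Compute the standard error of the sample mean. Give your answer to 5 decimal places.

Under SRS without replacement, Var(ȳ) = (1 − f)·s²/n with f = n/N = 4919/27076 = 0.18167381.
Var(ȳ) = (1 − 0.18167381)·341.3/4919 = 0.81832619·0.069384021 = 0.056778762.
SE(ȳ) = √(0.056778762) = 0.23828.

0.23828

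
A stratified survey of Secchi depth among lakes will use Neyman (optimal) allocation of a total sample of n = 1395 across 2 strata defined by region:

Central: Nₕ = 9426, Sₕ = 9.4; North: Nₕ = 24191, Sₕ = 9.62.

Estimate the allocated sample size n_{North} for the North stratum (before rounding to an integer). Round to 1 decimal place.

Neyman allocation: nₕ = n·NₕSₕ / Σⱼ NⱼSⱼ.
Σ NⱼSⱼ = 9426·9.4 + 24191·9.62 = 321321.82.
n_{North} = 1395·24191·9.62 / 321321.82 = 1010.3.

1010.3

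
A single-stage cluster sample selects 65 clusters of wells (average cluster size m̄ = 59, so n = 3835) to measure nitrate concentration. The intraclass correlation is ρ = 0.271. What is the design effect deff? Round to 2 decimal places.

16.72

deff = 1 + (59 − 1)·0.271 = 1 + 15.718 = 16.718.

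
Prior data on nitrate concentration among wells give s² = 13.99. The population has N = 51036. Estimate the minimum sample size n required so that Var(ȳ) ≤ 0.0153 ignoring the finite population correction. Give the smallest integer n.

915

Without fpc, n₀ = s²/D = 13.99/0.0153 = 914.3791.
Rounding up, n = 915.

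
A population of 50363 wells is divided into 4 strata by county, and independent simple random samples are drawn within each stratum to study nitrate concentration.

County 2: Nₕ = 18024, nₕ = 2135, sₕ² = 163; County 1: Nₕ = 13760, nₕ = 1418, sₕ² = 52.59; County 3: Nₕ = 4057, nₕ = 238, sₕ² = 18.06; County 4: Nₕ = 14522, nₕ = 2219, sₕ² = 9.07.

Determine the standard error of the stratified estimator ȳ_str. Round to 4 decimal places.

0.1089

Var(ȳ_str) = Σₕ Wₕ²(1 − fₕ)sₕ²/nₕ with Wₕ = Nₕ/N, N = 50363.
County 2: Wₕ = 0.35788178; term = 0.35788178²·(1 − 0.11845317)·163/2135 = 0.0086201393.
County 1: Wₕ = 0.27321645; term = 0.27321645²·(1 − 0.10305233)·52.59/1418 = 0.0024831773.
County 3: Wₕ = 0.08055517; term = 0.08055517²·(1 − 0.05866404)·18.06/238 = 4.6352405 × 10^-4.
County 4: Wₕ = 0.28834660; term = 0.28834660²·(1 − 0.15280264)·9.07/2219 = 2.8791498 × 10^-4.
Sum = 0.011854756.
SE = √(0.011854756) = 0.1089.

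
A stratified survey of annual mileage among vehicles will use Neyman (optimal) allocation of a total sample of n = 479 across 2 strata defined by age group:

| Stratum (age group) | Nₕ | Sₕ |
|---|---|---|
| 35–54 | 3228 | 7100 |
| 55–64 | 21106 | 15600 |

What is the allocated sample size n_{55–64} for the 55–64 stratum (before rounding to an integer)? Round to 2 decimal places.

Neyman allocation: nₕ = n·NₕSₕ / Σⱼ NⱼSⱼ.
Σ NⱼSⱼ = 3228·7100 + 21106·15600 = 3.521724 × 10^8.
n_{55–64} = 479·21106·15600 / (3.521724 × 10^8) = 447.83.

447.83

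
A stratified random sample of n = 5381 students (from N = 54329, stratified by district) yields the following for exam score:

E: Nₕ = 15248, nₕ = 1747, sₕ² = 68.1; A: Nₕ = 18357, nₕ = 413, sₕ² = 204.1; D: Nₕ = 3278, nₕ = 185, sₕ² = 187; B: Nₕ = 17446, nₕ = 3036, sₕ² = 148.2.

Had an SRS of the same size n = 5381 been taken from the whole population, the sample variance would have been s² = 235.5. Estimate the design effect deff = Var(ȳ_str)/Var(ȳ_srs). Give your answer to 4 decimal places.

1.6611

Var(ȳ_str) = Σ Wₕ²(1−fₕ)sₕ²/nₕ with Wₕ = Nₕ/54329:
  E: (15248/54329)²·(1−1747/15248)·68.1/1747 = 0.0027187521
  A: (18357/54329)²·(1−413/18357)·204.1/413 = 0.055150633
  D: (3278/54329)²·(1−185/3278)·187/185 = 0.0034721248
  B: (17446/54329)²·(1−3036/17446)·148.2/3036 = 0.0041576015
  → Var(ȳ_str) = 0.065499111.
Var(ȳ_srs) = (1 − 5381/54329)·235.5/5381 = 0.039430398.
deff = 0.065499111 / 0.039430398 = 1.6611.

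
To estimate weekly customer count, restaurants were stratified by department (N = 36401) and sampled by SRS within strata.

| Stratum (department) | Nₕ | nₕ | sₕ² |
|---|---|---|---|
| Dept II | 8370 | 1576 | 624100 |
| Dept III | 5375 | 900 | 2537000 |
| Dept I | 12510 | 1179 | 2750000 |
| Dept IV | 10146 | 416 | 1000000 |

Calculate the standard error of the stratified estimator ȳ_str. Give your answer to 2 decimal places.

Var(ȳ_str) = Σₕ Wₕ²(1 − fₕ)sₕ²/nₕ with Wₕ = Nₕ/N, N = 36401.
Dept II: Wₕ = 0.22993874; term = 0.22993874²·(1 − 0.18829152)·624100/1576 = 16.995046.
Dept III: Wₕ = 0.14766078; term = 0.14766078²·(1 − 0.16744186)·2537000/900 = 51.170874.
Dept I: Wₕ = 0.34367188; term = 0.34367188²·(1 − 0.09424460)·2750000/1179 = 249.52715.
Dept IV: Wₕ = 0.27872861; term = 0.27872861²·(1 − 0.04100138)·1000000/416 = 179.09676.
Sum = 496.78983.
SE = √(496.78983) = 22.29.

22.29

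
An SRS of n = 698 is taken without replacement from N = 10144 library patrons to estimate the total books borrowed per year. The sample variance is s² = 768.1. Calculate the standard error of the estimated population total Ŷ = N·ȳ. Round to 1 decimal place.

10268.6

Var(Ŷ) = N²·Var(ȳ) = N²·(1 − n/N)·s²/n.
f = 698/10144 = 0.06880915; Var(ȳ) = 0.93119085·768.1/698 = 1.0247102.
Var(Ŷ) = 10144² · 1.0247102 = 1.0544343 × 10^8.
SE(Ŷ) = √(1.0544343 × 10^8) = 10268.6.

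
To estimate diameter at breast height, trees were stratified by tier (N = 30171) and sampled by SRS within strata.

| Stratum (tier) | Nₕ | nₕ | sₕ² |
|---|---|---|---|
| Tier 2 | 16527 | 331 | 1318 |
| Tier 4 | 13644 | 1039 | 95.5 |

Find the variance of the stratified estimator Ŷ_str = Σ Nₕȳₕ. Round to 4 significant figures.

Var(Ŷ_str) = Σₕ Nₕ²(1 − fₕ)sₕ²/nₕ.
Tier 2: 16527²·(1 − 331/16527)·1318/331 = 1.0658331 × 10^9.
Tier 4: 13644²·(1 − 1039/13644)·95.5/1039 = 1.5807835 × 10^7.
Sum = 1.0816409 × 10^9.

1.082 × 10^9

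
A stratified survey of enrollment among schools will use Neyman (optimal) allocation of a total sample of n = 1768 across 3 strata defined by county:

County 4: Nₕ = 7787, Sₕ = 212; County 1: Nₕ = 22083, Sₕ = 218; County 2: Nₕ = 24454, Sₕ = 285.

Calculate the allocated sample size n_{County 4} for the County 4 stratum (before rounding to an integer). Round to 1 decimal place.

217.3

Neyman allocation: nₕ = n·NₕSₕ / Σⱼ NⱼSⱼ.
Σ NⱼSⱼ = 7787·212 + 22083·218 + 24454·285 = 1.3434328 × 10^7.
n_{County 4} = 1768·7787·212 / (1.3434328 × 10^7) = 217.3.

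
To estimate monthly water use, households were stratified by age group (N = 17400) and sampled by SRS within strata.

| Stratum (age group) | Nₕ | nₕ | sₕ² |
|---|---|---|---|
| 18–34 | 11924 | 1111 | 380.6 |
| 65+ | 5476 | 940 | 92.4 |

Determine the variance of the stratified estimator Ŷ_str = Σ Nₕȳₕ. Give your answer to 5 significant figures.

4.6611 × 10^7

Var(Ŷ_str) = Σₕ Nₕ²(1 − fₕ)sₕ²/nₕ.
18–34: 11924²·(1 − 1111/11924)·380.6/1111 = 4.4169542 × 10^7.
65+: 5476²·(1 − 940/5476)·92.4/940 = 2.4416342 × 10^6.
Sum = 4.6611176 × 10^7.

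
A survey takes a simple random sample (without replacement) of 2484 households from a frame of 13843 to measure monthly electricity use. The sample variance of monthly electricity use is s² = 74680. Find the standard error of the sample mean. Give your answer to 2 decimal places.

4.97

Under SRS without replacement, Var(ȳ) = (1 − f)·s²/n with f = n/N = 2484/13843 = 0.17944087.
Var(ȳ) = (1 − 0.17944087)·74680/2484 = 0.82055913·30.064412 = 24.669628.
SE(ȳ) = √(24.669628) = 4.97.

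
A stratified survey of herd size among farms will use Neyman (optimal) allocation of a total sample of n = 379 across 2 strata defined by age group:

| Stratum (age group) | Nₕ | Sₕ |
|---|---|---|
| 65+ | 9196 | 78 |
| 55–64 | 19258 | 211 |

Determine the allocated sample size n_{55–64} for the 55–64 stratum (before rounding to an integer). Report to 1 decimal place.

Neyman allocation: nₕ = n·NₕSₕ / Σⱼ NⱼSⱼ.
Σ NⱼSⱼ = 9196·78 + 19258·211 = 4.780726 × 10^6.
n_{55–64} = 379·19258·211 / (4.780726 × 10^6) = 322.1.

322.1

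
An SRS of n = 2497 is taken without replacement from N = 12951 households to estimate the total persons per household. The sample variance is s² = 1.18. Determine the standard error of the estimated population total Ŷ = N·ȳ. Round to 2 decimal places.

252.94

Var(Ŷ) = N²·Var(ȳ) = N²·(1 − n/N)·s²/n.
f = 2497/12951 = 0.19280364; Var(ȳ) = 0.80719636·1.18/2497 = 3.8145443 × 10^-4.
Var(Ŷ) = 12951² · (3.8145443 × 10^-4) = 63980.742.
SE(Ŷ) = √(63980.742) = 252.94.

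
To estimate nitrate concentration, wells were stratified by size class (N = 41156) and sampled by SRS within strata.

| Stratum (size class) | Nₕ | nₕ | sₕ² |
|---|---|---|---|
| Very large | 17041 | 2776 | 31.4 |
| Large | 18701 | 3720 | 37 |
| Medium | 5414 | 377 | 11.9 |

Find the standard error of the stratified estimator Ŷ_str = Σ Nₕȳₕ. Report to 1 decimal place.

Var(Ŷ_str) = Σₕ Nₕ²(1 − fₕ)sₕ²/nₕ.
Very large: 17041²·(1 − 2776/17041)·31.4/2776 = 2.7496476 × 10^6.
Large: 18701²·(1 − 3720/18701)·37/3720 = 2.7865345 × 10^6.
Medium: 5414²·(1 − 377/5414)·11.9/377 = 860787.23.
Sum = 6.3969693 × 10^6.
SE = √(6.3969693 × 10^6) = 2529.2.

2529.2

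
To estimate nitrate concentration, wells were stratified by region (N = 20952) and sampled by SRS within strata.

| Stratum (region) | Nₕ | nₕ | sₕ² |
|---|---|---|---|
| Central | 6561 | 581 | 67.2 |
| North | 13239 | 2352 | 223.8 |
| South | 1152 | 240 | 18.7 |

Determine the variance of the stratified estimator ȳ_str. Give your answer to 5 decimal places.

0.04177

Var(ȳ_str) = Σₕ Wₕ²(1 − fₕ)sₕ²/nₕ with Wₕ = Nₕ/N, N = 20952.
Central: Wₕ = 0.31314433; term = 0.31314433²·(1 − 0.08855357)·67.2/581 = 0.010337449.
North: Wₕ = 0.63187285; term = 0.63187285²·(1 − 0.17765692)·223.8/2352 = 0.031241739.
South: Wₕ = 0.05498282; term = 0.05498282²·(1 − 0.20833333)·18.7/240 = 1.8647762 × 10^-4.
Sum = 0.041765666.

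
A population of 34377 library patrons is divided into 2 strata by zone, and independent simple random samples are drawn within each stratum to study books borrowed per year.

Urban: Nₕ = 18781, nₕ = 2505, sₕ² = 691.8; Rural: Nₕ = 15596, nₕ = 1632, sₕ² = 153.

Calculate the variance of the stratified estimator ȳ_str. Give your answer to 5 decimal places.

Var(ȳ_str) = Σₕ Wₕ²(1 − fₕ)sₕ²/nₕ with Wₕ = Nₕ/N, N = 34377.
Urban: Wₕ = 0.54632458; term = 0.54632458²·(1 − 0.13337948)·691.8/2505 = 0.071433721.
Rural: Wₕ = 0.45367542; term = 0.45367542²·(1 − 0.10464222)·153/1632 = 0.017276605.
Sum = 0.088710326.

0.08871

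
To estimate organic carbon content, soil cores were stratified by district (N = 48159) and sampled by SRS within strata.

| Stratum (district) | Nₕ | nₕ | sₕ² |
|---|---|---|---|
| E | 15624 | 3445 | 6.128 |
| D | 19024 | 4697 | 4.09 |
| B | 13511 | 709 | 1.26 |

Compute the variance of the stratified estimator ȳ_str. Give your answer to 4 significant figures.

3.808 × 10^-4

Var(ȳ_str) = Σₕ Wₕ²(1 − fₕ)sₕ²/nₕ with Wₕ = Nₕ/N, N = 48159.
E: Wₕ = 0.32442534; term = 0.32442534²·(1 − 0.22049411)·6.128/3445 = 1.4594139 × 10^-4.
D: Wₕ = 0.39502481; term = 0.39502481²·(1 − 0.24689865)·4.09/4697 = 1.0233046 × 10^-4.
B: Wₕ = 0.28054985; term = 0.28054985²·(1 − 0.05247576)·1.26/709 = 1.3253626 × 10^-4.
Sum = 3.8080811 × 10^-4.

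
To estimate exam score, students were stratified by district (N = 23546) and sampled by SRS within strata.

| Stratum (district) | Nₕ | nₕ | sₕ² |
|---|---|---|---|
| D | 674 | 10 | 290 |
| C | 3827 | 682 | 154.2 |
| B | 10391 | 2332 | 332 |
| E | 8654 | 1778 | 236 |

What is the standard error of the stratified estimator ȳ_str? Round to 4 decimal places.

Var(ȳ_str) = Σₕ Wₕ²(1 − fₕ)sₕ²/nₕ with Wₕ = Nₕ/N, N = 23546.
D: Wₕ = 0.02862482; term = 0.02862482²·(1 − 0.01483680)·290/10 = 0.023409476.
C: Wₕ = 0.16253291; term = 0.16253291²·(1 − 0.17820747)·154.2/682 = 0.0049084552.
B: Wₕ = 0.44130638; term = 0.44130638²·(1 − 0.22442498)·332/2332 = 0.021503728.
E: Wₕ = 0.36753589; term = 0.36753589²·(1 − 0.20545413)·236/1778 = 0.01424619.
Sum = 0.064067849.
SE = √(0.064067849) = 0.2531.

0.2531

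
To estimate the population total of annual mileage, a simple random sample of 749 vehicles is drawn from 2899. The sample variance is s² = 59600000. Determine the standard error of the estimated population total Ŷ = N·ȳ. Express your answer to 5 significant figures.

704250

Var(Ŷ) = N²·Var(ȳ) = N²·(1 − n/N)·s²/n.
f = 749/2899 = 0.25836495; Var(ȳ) = 0.74163505·59600000/749 = 59013.95.
Var(Ŷ) = 2899² · 59013.95 = 4.959651 × 10^11.
SE(Ŷ) = √(4.959651 × 10^11) = 704250.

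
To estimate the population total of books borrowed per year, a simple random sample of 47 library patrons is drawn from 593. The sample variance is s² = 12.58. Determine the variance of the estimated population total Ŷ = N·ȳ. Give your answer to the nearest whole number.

86662

Var(Ŷ) = N²·Var(ȳ) = N²·(1 − n/N)·s²/n.
f = 47/593 = 0.07925801; Var(ȳ) = 0.92074199·12.58/47 = 0.24644541.
Var(Ŷ) = 593² · 0.24644541 = 86662.282.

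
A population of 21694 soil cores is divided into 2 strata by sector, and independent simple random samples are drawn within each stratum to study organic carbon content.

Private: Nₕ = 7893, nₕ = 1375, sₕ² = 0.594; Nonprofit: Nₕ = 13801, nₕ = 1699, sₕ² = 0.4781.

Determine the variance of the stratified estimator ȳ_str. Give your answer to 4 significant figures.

Var(ȳ_str) = Σₕ Wₕ²(1 − fₕ)sₕ²/nₕ with Wₕ = Nₕ/N, N = 21694.
Private: Wₕ = 0.36383332; term = 0.36383332²·(1 − 0.17420499)·0.594/1375 = 4.72238 × 10^-5.
Nonprofit: Wₕ = 0.63616668; term = 0.63616668²·(1 − 0.12310702)·0.4781/1699 = 9.9865113 × 10^-5.
Sum = 1.4708891 × 10^-4.

1.471 × 10^-4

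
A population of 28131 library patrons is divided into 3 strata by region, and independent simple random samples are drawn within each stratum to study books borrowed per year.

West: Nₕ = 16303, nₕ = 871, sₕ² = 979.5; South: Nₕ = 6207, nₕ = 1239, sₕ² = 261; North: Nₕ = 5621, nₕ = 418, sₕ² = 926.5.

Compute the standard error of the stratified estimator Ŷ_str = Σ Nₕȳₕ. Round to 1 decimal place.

Var(Ŷ_str) = Σₕ Nₕ²(1 − fₕ)sₕ²/nₕ.
West: 16303²·(1 − 871/16303)·979.5/871 = 2.8292806 × 10^8.
South: 6207²·(1 − 1239/6207)·261/1239 = 6.4957983 × 10^6.
North: 5621²·(1 − 418/5621)·926.5/418 = 6.4824109 × 10^7.
Sum = 3.5424797 × 10^8.
SE = √(3.5424797 × 10^8) = 18821.5.

18821.5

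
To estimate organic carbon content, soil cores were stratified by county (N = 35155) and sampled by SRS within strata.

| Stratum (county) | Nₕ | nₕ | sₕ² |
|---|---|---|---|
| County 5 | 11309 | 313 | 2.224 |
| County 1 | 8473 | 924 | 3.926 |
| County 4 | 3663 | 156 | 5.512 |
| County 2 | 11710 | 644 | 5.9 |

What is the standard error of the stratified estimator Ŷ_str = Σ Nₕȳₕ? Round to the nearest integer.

Var(Ŷ_str) = Σₕ Nₕ²(1 − fₕ)sₕ²/nₕ.
County 5: 11309²·(1 − 313/11309)·2.224/313 = 883587.13.
County 1: 8473²·(1 − 924/8473)·3.926/924 = 271772.15.
County 4: 3663²·(1 − 156/3663)·5.512/156 = 453896.98.
County 2: 11710²·(1 − 644/11710)·5.9/644 = 1.1871722 × 10^6.
Sum = 2.7964285 × 10^6.
SE = √(2.7964285 × 10^6) = 1672.

1672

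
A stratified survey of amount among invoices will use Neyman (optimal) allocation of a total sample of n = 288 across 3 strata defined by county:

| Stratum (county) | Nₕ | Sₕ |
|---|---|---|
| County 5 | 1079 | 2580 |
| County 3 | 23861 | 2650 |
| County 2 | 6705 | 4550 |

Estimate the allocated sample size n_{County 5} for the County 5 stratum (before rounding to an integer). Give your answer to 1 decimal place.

Neyman allocation: nₕ = n·NₕSₕ / Σⱼ NⱼSⱼ.
Σ NⱼSⱼ = 1079·2580 + 23861·2650 + 6705·4550 = 9.652322 × 10^7.
n_{County 5} = 288·1079·2580 / (9.652322 × 10^7) = 8.3.

8.3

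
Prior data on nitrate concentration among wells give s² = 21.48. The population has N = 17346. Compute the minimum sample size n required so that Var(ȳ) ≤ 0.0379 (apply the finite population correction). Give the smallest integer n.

Without fpc, n₀ = s²/D = 21.48/0.0379 = 566.7546.
With fpc, (1 − n/N)·s²/n ≤ D requires n ≥ n₀/(1 + n₀/N) = 566.7546/(1 + 566.7546/17346) = 548.8226.
Rounding up, n = 549.

549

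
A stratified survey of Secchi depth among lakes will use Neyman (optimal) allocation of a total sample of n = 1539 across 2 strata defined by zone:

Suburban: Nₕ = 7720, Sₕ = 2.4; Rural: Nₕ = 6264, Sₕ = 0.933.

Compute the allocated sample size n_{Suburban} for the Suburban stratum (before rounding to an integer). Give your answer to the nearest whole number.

1170

Neyman allocation: nₕ = n·NₕSₕ / Σⱼ NⱼSⱼ.
Σ NⱼSⱼ = 7720·2.4 + 6264·0.933 = 24372.312.
n_{Suburban} = 1539·7720·2.4 / 24372.312 = 1170.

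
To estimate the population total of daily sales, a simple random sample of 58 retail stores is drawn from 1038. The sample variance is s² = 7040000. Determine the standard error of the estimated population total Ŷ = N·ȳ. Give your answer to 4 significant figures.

Var(Ŷ) = N²·Var(ȳ) = N²·(1 − n/N)·s²/n.
f = 58/1038 = 0.05587669; Var(ȳ) = 0.94412331·7040000/58 = 114597.04.
Var(Ŷ) = 1038² · 114597.04 = 1.2347189 × 10^11.
SE(Ŷ) = √(1.2347189 × 10^11) = 351400.

351400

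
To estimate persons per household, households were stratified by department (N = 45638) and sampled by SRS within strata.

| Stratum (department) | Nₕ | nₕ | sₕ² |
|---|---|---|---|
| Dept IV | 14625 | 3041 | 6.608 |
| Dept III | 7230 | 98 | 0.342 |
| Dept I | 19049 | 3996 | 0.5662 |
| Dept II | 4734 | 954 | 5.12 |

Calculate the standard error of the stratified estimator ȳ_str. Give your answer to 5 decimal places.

0.01813

Var(ȳ_str) = Σₕ Wₕ²(1 − fₕ)sₕ²/nₕ with Wₕ = Nₕ/N, N = 45638.
Dept IV: Wₕ = 0.32045664; term = 0.32045664²·(1 − 0.20793162)·6.608/3041 = 1.7674813 × 10^-4.
Dept III: Wₕ = 0.15842061; term = 0.15842061²·(1 − 0.01355463)·0.342/98 = 8.6396561 × 10^-5.
Dept I: Wₕ = 0.41739340; term = 0.41739340²·(1 − 0.20977479)·0.5662/3996 = 1.9506818 × 10^-5.
Dept II: Wₕ = 0.10372935; term = 0.10372935²·(1 − 0.20152091)·5.12/954 = 4.610929 × 10^-5.
Sum = 3.287608 × 10^-4.
SE = √(3.287608 × 10^-4) = 0.01813.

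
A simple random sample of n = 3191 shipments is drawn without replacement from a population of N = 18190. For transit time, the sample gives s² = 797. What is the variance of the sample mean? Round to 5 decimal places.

Under SRS without replacement, Var(ȳ) = (1 − f)·s²/n with f = n/N = 3191/18190 = 0.17542606.
Var(ȳ) = (1 − 0.17542606)·797/3191 = 0.82457394·0.24976496 = 0.20594968.

0.20595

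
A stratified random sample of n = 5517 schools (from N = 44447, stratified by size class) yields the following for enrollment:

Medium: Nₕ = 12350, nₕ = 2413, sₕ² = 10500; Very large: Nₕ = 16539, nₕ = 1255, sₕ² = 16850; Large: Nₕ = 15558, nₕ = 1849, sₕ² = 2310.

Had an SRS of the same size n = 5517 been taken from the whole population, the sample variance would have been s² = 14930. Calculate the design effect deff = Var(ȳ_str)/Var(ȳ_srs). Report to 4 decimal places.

Var(ȳ_str) = Σ Wₕ²(1−fₕ)sₕ²/nₕ with Wₕ = Nₕ/44447:
  Medium: (12350/44447)²·(1−2413/12350)·10500/2413 = 0.27031449
  Very large: (16539/44447)²·(1−1255/16539)·16850/1255 = 1.7179778
  Large: (15558/44447)²·(1−1849/15558)·2310/1849 = 0.13488067
  → Var(ȳ_str) = 2.123173.
Var(ȳ_srs) = (1 − 5517/44447)·14930/5517 = 2.3702752.
deff = 2.123173 / 2.3702752 = 0.8957.

0.8957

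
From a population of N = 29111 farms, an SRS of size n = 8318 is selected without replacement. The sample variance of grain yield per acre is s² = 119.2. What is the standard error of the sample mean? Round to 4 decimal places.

0.1012

Under SRS without replacement, Var(ȳ) = (1 − f)·s²/n with f = n/N = 8318/29111 = 0.28573392.
Var(ȳ) = (1 − 0.28573392)·119.2/8318 = 0.71426608·0.014330368 = 0.010235696.
SE(ȳ) = √(0.010235696) = 0.1012.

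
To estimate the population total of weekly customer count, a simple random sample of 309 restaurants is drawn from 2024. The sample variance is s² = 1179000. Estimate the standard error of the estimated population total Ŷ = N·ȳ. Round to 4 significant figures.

Var(Ŷ) = N²·Var(ȳ) = N²·(1 − n/N)·s²/n.
f = 309/2024 = 0.15266798; Var(ȳ) = 0.84733202·1179000/309 = 3233.0241.
Var(Ŷ) = 2024² · 3233.0241 = 1.3244329 × 10^10.
SE(Ŷ) = √(1.3244329 × 10^10) = 115100.

115100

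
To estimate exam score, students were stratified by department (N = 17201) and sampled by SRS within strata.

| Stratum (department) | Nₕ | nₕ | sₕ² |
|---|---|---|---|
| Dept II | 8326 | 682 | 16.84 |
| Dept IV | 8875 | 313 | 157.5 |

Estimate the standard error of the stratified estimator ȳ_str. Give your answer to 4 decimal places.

0.3668

Var(ȳ_str) = Σₕ Wₕ²(1 − fₕ)sₕ²/nₕ with Wₕ = Nₕ/N, N = 17201.
Dept II: Wₕ = 0.48404163; term = 0.48404163²·(1 − 0.08191208)·16.84/682 = 0.0053113804.
Dept IV: Wₕ = 0.51595837; term = 0.51595837²·(1 − 0.03526761)·157.5/313 = 0.1292327.
Sum = 0.13454408.
SE = √(0.13454408) = 0.3668.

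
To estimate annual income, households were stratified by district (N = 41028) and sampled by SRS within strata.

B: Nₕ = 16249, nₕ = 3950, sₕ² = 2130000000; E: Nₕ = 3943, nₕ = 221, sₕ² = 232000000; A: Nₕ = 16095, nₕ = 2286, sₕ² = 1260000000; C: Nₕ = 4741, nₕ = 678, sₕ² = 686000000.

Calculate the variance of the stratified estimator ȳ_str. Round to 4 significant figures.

157500

Var(ȳ_str) = Σₕ Wₕ²(1 − fₕ)sₕ²/nₕ with Wₕ = Nₕ/N, N = 41028.
B: Wₕ = 0.39604660; term = 0.39604660²·(1 − 0.24309188)·2130000000/3950 = 64020.381.
E: Wₕ = 0.09610510; term = 0.09610510²·(1 − 0.05604869)·232000000/221 = 9152.4668.
A: Wₕ = 0.39229307; term = 0.39229307²·(1 − 0.14203169)·1260000000/2286 = 72775.774.
C: Wₕ = 0.11555523; term = 0.11555523²·(1 − 0.14300780)·686000000/678 = 11578.452.
Sum = 157527.07.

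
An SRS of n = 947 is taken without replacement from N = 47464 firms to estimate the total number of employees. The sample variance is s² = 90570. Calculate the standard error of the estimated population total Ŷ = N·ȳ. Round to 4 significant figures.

459500

Var(Ŷ) = N²·Var(ȳ) = N²·(1 − n/N)·s²/n.
f = 947/47464 = 0.01995196; Var(ȳ) = 0.98004804·90570/947 = 93.730677.
Var(Ŷ) = 47464² · 93.730677 = 2.111594 × 10^11.
SE(Ŷ) = √(2.111594 × 10^11) = 459500.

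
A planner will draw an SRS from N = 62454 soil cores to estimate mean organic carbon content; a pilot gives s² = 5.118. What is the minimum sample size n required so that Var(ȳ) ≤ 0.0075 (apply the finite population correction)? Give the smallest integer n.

676

Without fpc, n₀ = s²/D = 5.118/0.0075 = 682.4000.
With fpc, (1 − n/N)·s²/n ≤ D requires n ≥ n₀/(1 + n₀/N) = 682.4000/(1 + 682.4000/62454) = 675.0244.
Rounding up, n = 676.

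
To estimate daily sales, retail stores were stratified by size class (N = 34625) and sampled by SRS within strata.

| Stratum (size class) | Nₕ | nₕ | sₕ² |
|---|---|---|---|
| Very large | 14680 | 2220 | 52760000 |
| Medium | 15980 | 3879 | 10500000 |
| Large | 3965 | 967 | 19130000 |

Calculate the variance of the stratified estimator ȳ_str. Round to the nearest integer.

Var(ȳ_str) = Σₕ Wₕ²(1 − fₕ)sₕ²/nₕ with Wₕ = Nₕ/N, N = 34625.
Very large: Wₕ = 0.42397112; term = 0.42397112²·(1 − 0.15122616)·52760000/2220 = 3625.9044.
Medium: Wₕ = 0.46151625; term = 0.46151625²·(1 − 0.24274093)·10500000/3879 = 436.60428.
Large: Wₕ = 0.11451264; term = 0.11451264²·(1 − 0.24388398)·19130000/967 = 196.14794.
Sum = 4258.6566.

4259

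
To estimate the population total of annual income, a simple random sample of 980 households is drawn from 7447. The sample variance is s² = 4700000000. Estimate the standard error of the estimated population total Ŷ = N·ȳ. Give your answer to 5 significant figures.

1.5198 × 10^7

Var(Ŷ) = N²·Var(ȳ) = N²·(1 − n/N)·s²/n.
f = 980/7447 = 0.13159662; Var(ȳ) = 0.86840338·4700000000/980 = 4.1647917 × 10^6.
Var(Ŷ) = 7447² · (4.1647917 × 10^6) = 2.3097022 × 10^14.
SE(Ŷ) = √(2.3097022 × 10^14) = 1.5198 × 10^7.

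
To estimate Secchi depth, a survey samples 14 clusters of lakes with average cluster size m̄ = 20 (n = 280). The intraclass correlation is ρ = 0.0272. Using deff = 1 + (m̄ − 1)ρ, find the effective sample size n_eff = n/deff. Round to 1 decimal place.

184.6

deff = 1 + (20 − 1)·0.0272 = 1 + 0.5168 = 1.5168.
n_eff = 280 / 1.5168 = 184.6.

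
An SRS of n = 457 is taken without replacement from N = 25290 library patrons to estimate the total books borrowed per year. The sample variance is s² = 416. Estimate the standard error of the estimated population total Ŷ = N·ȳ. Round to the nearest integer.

Var(Ŷ) = N²·Var(ȳ) = N²·(1 − n/N)·s²/n.
f = 457/25290 = 0.01807038; Var(ȳ) = 0.98192962·416/457 = 0.89383527.
Var(Ŷ) = 25290² · 0.89383527 = 5.7168283 × 10^8.
SE(Ŷ) = √(5.7168283 × 10^8) = 23910.

23910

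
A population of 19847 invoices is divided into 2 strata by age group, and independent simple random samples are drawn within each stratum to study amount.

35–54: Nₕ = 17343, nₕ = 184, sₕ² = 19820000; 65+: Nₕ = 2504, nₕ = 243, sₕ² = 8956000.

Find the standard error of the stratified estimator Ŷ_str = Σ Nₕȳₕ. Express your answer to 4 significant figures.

5.680 × 10^6

Var(Ŷ_str) = Σₕ Nₕ²(1 − fₕ)sₕ²/nₕ.
35–54: 17343²·(1 − 184/17343)·19820000/184 = 3.2055461 × 10^13.
65+: 2504²·(1 − 243/2504)·8956000/243 = 2.0866168 × 10^11.
Sum = 3.2264123 × 10^13.
SE = √(3.2264123 × 10^13) = 5.680 × 10^6.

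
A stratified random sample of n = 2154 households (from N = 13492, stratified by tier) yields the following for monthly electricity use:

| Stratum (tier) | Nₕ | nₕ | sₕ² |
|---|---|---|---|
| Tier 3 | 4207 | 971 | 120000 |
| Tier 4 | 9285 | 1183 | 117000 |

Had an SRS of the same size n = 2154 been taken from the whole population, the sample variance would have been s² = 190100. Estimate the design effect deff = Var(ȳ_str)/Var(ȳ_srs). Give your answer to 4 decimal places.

0.6757

Var(ȳ_str) = Σ Wₕ²(1−fₕ)sₕ²/nₕ with Wₕ = Nₕ/13492:
  Tier 3: (4207/13492)²·(1−971/4207)·120000/971 = 9.2425195
  Tier 4: (9285/13492)²·(1−1183/9285)·117000/1183 = 40.87169
  → Var(ȳ_str) = 50.11421.
Var(ȳ_srs) = (1 − 2154/13492)·190100/2154 = 74.164579.
deff = 50.11421 / 74.164579 = 0.6757.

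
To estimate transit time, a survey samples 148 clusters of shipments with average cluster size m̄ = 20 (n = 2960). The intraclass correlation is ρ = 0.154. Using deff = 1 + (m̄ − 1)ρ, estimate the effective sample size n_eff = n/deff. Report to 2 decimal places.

753.95

deff = 1 + (20 − 1)·0.154 = 1 + 2.926 = 3.926.
n_eff = 2960 / 3.926 = 753.95.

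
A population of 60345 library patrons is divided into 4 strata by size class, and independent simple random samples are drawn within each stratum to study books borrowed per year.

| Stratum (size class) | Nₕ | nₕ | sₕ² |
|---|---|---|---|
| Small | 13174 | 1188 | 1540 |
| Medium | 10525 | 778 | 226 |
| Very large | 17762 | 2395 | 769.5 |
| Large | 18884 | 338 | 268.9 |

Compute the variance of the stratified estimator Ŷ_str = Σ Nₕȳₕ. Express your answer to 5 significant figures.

Var(Ŷ_str) = Σₕ Nₕ²(1 − fₕ)sₕ²/nₕ.
Small: 13174²·(1 − 1188/13174)·1540/1188 = 2.0468981 × 10^8.
Medium: 10525²·(1 − 778/10525)·226/778 = 2.9800388 × 10^7.
Very large: 17762²·(1 − 2395/17762)·769.5/2395 = 8.7696864 × 10^7.
Large: 18884²·(1 − 338/18884)·268.9/338 = 2.7862389 × 10^8.
Sum = 6.0081095 × 10^8.

6.0081 × 10^8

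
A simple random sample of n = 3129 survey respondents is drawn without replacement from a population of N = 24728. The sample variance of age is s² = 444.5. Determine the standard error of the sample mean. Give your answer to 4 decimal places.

Under SRS without replacement, Var(ȳ) = (1 − f)·s²/n with f = n/N = 3129/24728 = 0.12653672.
Var(ȳ) = (1 − 0.12653672)·444.5/3129 = 0.87346328·0.14205817 = 0.12408259.
SE(ȳ) = √(0.12408259) = 0.3523.

0.3523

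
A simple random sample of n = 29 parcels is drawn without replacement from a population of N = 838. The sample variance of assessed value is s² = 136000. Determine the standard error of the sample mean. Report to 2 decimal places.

67.29

Under SRS without replacement, Var(ȳ) = (1 − f)·s²/n with f = n/N = 29/838 = 0.03460621.
Var(ȳ) = (1 − 0.03460621)·136000/29 = 0.96539379·4689.6552 = 4527.364.
SE(ȳ) = √(4527.364) = 67.29.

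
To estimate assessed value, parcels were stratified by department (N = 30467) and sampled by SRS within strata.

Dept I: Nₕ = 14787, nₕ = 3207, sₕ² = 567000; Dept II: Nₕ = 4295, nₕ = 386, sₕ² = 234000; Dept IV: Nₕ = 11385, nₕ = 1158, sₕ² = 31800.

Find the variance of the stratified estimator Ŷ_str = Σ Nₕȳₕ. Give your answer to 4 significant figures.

4.365 × 10^10

Var(Ŷ_str) = Σₕ Nₕ²(1 − fₕ)sₕ²/nₕ.
Dept I: 14787²·(1 − 3207/14787)·567000/3207 = 3.0274204 × 10^10.
Dept II: 4295²·(1 − 386/4295)·234000/386 = 1.0177882 × 10^10.
Dept IV: 11385²·(1 − 1158/11385)·31800/1158 = 3.1974212 × 10^9.
Sum = 4.3649507 × 10^10.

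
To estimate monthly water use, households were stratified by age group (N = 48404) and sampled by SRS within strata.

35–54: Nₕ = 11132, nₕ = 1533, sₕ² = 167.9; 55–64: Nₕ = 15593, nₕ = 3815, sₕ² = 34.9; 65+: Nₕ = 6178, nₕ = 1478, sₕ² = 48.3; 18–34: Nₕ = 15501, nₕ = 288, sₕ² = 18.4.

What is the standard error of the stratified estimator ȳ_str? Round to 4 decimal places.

Var(ȳ_str) = Σₕ Wₕ²(1 − fₕ)sₕ²/nₕ with Wₕ = Nₕ/N, N = 48404.
35–54: Wₕ = 0.22998099; term = 0.22998099²·(1 − 0.13771110)·167.9/1533 = 0.004995112.
55–64: Wₕ = 0.32214280; term = 0.32214280²·(1 − 0.24466107)·34.9/3815 = 7.170833 × 10^-4.
65+: Wₕ = 0.12763408; term = 0.12763408²·(1 − 0.23923600)·48.3/1478 = 4.0500087 × 10^-4.
18–34: Wₕ = 0.32024213; term = 0.32024213²·(1 − 0.01857945)·18.4/288 = 0.0064303915.
Sum = 0.012547588.
SE = √(0.012547588) = 0.1120.

0.1120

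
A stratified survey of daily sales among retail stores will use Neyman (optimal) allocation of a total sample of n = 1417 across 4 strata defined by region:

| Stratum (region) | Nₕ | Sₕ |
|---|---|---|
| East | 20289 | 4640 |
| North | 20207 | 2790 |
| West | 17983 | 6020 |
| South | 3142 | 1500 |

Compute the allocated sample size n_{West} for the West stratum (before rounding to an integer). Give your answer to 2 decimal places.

582.19

Neyman allocation: nₕ = n·NₕSₕ / Σⱼ NⱼSⱼ.
Σ NⱼSⱼ = 20289·4640 + 20207·2790 + 17983·6020 + 3142·1500 = 2.6348915 × 10^8.
n_{West} = 1417·17983·6020 / (2.6348915 × 10^8) = 582.19.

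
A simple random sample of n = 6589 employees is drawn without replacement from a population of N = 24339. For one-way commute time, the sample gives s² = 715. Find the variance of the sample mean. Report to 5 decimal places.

Under SRS without replacement, Var(ȳ) = (1 − f)·s²/n with f = n/N = 6589/24339 = 0.27071778.
Var(ȳ) = (1 − 0.27071778)·715/6589 = 0.72928222·0.10851419 = 0.07913747.

0.07914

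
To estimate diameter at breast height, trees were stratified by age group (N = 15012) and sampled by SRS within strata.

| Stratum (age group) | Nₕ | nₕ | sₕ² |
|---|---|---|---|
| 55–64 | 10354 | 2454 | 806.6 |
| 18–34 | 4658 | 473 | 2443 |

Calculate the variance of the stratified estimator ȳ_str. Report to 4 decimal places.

0.5661

Var(ȳ_str) = Σₕ Wₕ²(1 − fₕ)sₕ²/nₕ with Wₕ = Nₕ/N, N = 15012.
55–64: Wₕ = 0.68971489; term = 0.68971489²·(1 − 0.23700985)·806.6/2454 = 0.11930037.
18–34: Wₕ = 0.31028511; term = 0.31028511²·(1 − 0.10154573)·2443/473 = 0.44676605.
Sum = 0.56606642.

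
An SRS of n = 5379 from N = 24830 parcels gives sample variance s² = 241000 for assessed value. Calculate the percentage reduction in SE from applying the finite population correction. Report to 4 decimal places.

f = n/N = 5379/24830 = 0.21663311.
SE_no-fpc = √(s²/n) = 6.6935691; SE_fpc = √((1−f)s²/n) = 5.9243452.
Ratio = √(1−f) = 0.88508016. Reduction = 100·(1 − 0.88508016) = 11.4920%.

11.4920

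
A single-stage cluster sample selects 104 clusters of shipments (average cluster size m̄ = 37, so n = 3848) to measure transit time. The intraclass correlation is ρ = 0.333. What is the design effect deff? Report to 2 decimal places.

deff = 1 + (37 − 1)·0.333 = 1 + 11.988 = 12.988.

12.99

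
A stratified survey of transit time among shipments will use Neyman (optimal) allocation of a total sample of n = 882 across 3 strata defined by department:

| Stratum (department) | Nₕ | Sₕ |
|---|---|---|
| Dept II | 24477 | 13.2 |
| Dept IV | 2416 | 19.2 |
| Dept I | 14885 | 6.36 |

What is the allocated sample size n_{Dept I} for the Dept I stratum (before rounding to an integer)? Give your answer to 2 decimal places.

179.89

Neyman allocation: nₕ = n·NₕSₕ / Σⱼ NⱼSⱼ.
Σ NⱼSⱼ = 24477·13.2 + 2416·19.2 + 14885·6.36 = 464152.2.
n_{Dept I} = 882·14885·6.36 / 464152.2 = 179.89.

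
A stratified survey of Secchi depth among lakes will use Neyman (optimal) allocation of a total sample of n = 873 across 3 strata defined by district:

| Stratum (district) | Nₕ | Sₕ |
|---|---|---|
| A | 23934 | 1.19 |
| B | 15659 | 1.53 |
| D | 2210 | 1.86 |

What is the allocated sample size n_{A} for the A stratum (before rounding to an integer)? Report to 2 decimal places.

439.68

Neyman allocation: nₕ = n·NₕSₕ / Σⱼ NⱼSⱼ.
Σ NⱼSⱼ = 23934·1.19 + 15659·1.53 + 2210·1.86 = 56550.33.
n_{A} = 873·23934·1.19 / 56550.33 = 439.68.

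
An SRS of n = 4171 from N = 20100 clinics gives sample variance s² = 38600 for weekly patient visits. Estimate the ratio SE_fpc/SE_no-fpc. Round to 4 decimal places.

0.8902

f = n/N = 4171/20100 = 0.20751244.
SE_no-fpc = √(s²/n) = 3.0421005; SE_fpc = √((1−f)s²/n) = 2.7081317.
Ratio = √(1−f) = 0.89021770.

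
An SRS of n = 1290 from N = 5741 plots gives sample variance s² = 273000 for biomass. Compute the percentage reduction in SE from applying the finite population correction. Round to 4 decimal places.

11.9489

f = n/N = 1290/5741 = 0.22469953.
SE_no-fpc = √(s²/n) = 14.547436; SE_fpc = √((1−f)s²/n) = 12.809185.
Ratio = √(1−f) = 0.88051148. Reduction = 100·(1 − 0.88051148) = 11.9489%.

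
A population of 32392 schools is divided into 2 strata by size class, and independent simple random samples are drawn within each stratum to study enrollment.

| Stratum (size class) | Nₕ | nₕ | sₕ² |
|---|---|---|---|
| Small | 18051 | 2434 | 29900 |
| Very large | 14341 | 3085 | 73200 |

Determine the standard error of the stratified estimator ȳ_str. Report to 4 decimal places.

2.6365

Var(ȳ_str) = Σₕ Wₕ²(1 − fₕ)sₕ²/nₕ with Wₕ = Nₕ/N, N = 32392.
Small: Wₕ = 0.55726723; term = 0.55726723²·(1 − 0.13484018)·29900/2434 = 3.3004561.
Very large: Wₕ = 0.44273277; term = 0.44273277²·(1 − 0.21511750)·73200/3085 = 3.650429.
Sum = 6.9508851.
SE = √(6.9508851) = 2.6365.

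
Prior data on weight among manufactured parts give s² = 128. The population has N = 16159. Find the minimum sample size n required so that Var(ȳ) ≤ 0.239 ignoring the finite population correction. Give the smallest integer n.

Without fpc, n₀ = s²/D = 128/0.239 = 535.5649.
Rounding up, n = 536.

536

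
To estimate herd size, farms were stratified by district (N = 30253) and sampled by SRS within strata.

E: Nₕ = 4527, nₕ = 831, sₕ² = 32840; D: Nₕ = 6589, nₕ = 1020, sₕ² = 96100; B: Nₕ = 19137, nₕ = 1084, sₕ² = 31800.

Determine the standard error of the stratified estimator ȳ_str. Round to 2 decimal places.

3.95

Var(ȳ_str) = Σₕ Wₕ²(1 − fₕ)sₕ²/nₕ with Wₕ = Nₕ/N, N = 30253.
E: Wₕ = 0.14963805; term = 0.14963805²·(1 − 0.18356528)·32840/831 = 0.72244982.
D: Wₕ = 0.21779658; term = 0.21779658²·(1 − 0.15480346)·96100/1020 = 3.7773136.
B: Wₕ = 0.63256537; term = 0.63256537²·(1 − 0.05664420)·31800/1084 = 11.073481.
Sum = 15.573244.
SE = √(15.573244) = 3.95.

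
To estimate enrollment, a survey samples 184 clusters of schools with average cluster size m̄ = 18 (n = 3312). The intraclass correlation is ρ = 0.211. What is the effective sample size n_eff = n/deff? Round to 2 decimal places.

722.04

deff = 1 + (18 − 1)·0.211 = 1 + 3.587 = 4.587.
n_eff = 3312 / 4.587 = 722.04.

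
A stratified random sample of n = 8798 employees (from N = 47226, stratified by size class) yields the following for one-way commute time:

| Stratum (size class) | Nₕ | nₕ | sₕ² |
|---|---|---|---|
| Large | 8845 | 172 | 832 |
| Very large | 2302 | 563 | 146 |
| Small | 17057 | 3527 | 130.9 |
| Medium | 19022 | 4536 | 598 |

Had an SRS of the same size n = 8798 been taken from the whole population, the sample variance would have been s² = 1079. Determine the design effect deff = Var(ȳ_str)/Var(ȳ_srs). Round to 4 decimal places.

1.8736

Var(ȳ_str) = Σ Wₕ²(1−fₕ)sₕ²/nₕ with Wₕ = Nₕ/47226:
  Large: (8845/47226)²·(1−172/8845)·832/172 = 0.16637947
  Very large: (2302/47226)²·(1−563/2302)·146/563 = 4.6546501 × 10^-4
  Small: (17057/47226)²·(1−3527/17057)·130.9/3527 = 0.0038403633
  Medium: (19022/47226)²·(1−4536/19022)·598/4536 = 0.016288102
  → Var(ȳ_str) = 0.1869734.
Var(ȳ_srs) = (1 − 8798/47226)·1079/8798 = 0.099793925.
deff = 0.1869734 / 0.099793925 = 1.8736.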